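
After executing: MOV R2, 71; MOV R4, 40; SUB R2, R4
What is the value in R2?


Register state trace:
  MOV R2, 71  → R2 = 71
  MOV R4, 40  → R4 = 40
  SUB R2, R4  → R2 = 71 - 40 = 31
Final: R2 = 31

31


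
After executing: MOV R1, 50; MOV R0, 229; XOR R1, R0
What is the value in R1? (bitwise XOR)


Register state trace:
  MOV R1, 50  → R1 = 50 (0b00110010)
  MOV R0, 229  → R0 = 229 (0b11100101)
  XOR R1, R0  → R1 = 50 XOR 229 = 215 (0b11010111)
Final: R1 = 215

215


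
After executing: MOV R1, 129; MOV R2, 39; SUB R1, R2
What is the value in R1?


Register state trace:
  MOV R1, 129  → R1 = 129
  MOV R2, 39  → R2 = 39
  SUB R1, R2  → R1 = 129 - 39 = 90
Final: R1 = 90

90


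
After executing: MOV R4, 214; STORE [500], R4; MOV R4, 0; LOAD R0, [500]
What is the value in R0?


Register and memory trace:
  MOV R4, 214  → R4 = 214
  STORE [500], R4  → mem[500] = 214
  MOV R4, 0  → R4 = 0
  LOAD R0, [500]  → R0 = mem[500] = 214
Final: R0 = 214

214


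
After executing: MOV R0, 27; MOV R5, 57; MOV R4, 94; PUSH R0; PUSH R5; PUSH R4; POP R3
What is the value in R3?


Stack trace (top is rightmost):
  MOV R0, 27  → R0 = 27
  MOV R5, 57  → R5 = 57
  MOV R4, 94  → R4 = 94
  PUSH R0  → stack: [27]
  PUSH R5  → stack: [27, 57]
  PUSH R4  → stack: [27, 57, 94]
  POP R3  → R3 = 94, stack: [27, 57]
Final: R3 = 94

94


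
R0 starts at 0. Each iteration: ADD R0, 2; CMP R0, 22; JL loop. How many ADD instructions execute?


Loop trace (R0 starts at 0, target 22, step 2):
  ADD #1: R0 = 0 + 2 = 2  → 2 < 22, loop
  ADD #2: R0 = 2 + 2 = 4  → 4 < 22, loop
  ADD #3: R0 = 4 + 2 = 6  → 6 < 22, loop
  ADD #4: R0 = 6 + 2 = 8  → 8 < 22, loop
  ADD #5: R0 = 8 + 2 = 10  → 10 < 22, loop
  ADD #6: R0 = 10 + 2 = 12  → 12 < 22, loop
  ADD #7: R0 = 12 + 2 = 14  → 14 < 22, loop
  ADD #8: R0 = 14 + 2 = 16  → 16 < 22, loop
  ADD #9: R0 = 16 + 2 = 18  → 18 < 22, loop
  ADD #10: R0 = 18 + 2 = 20  → 20 < 22, loop
  ADD #11: R0 = 20 + 2 = 22  → 22 >= 22, exit
Total ADD instructions: 11

11


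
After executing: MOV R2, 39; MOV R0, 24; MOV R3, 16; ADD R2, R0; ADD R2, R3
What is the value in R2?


Register state trace:
  MOV R2, 39  → R2 = 39
  MOV R0, 24  → R0 = 24
  MOV R3, 16  → R3 = 16
  ADD R2, R0  → R2 = 39 + 24 = 63
  ADD R2, R3  → R2 = 63 + 16 = 79
Final: R2 = 79

79


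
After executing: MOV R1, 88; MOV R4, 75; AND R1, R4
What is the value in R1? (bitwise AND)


Register state trace:
  MOV R1, 88  → R1 = 88 (0b01011000)
  MOV R4, 75  → R4 = 75 (0b01001011)
  AND R1, R4  → R1 = 88 AND 75 = 72 (0b01001000)
Final: R1 = 72

72


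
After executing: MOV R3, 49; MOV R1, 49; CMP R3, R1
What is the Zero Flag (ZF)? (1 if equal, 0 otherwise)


Register state trace:
  MOV R3, 49  → R3 = 49
  MOV R1, 49  → R1 = 49
  CMP R3, R1  → computes 49 - 49 = 0
  Result is zero, so values are equal
ZF = 1

1


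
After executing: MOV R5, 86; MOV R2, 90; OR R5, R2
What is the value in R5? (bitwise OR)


Register state trace:
  MOV R5, 86  → R5 = 86 (0b01010110)
  MOV R2, 90  → R2 = 90 (0b01011010)
  OR R5, R2   → R5 = 86 OR 90 = 94 (0b01011110)
Final: R5 = 94

94


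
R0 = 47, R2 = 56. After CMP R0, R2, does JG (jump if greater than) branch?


Trace:
  R0 = 47, R2 = 56
  CMP R0, R2  → compares 47 vs 56
  JG checks: is 47 greater than 56?
  47 < 56, so condition is false
Branch taken: No

No


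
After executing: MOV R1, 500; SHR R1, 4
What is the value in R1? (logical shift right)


Register state trace:
  MOV R1, 500  → R1 = 500
  SHR R1, 4  → R1 = 500 >> 4 = 500 // 2^4 = 31
Final: R1 = 31

31


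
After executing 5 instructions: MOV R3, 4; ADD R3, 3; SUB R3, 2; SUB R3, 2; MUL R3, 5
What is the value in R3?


Register state trace:
  MOV R3, 4  → R3 = 4
  ADD R3, 3  → R3 = 4 + 3 = 7
  SUB R3, 2  → R3 = 7 - 2 = 5
  SUB R3, 2  → R3 = 5 - 2 = 3
  MUL R3, 5  → R3 = 3 * 5 = 15
Final: R3 = 15

15


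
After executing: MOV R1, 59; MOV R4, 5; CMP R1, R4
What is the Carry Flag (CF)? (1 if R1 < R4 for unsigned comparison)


Register state trace:
  MOV R1, 59  → R1 = 59
  MOV R4, 5  → R4 = 5
  CMP R1, R4  → unsigned 59 - 5: no borrow
  59 >= 5, so CF = 0
CF = 0

0


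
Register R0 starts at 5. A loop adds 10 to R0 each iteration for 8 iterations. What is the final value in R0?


Starting value: R0 = 5
  Iter 1: R0 = 5 + 10 = 15
  Iter 2: R0 = 15 + 10 = 25
  Iter 3: R0 = 25 + 10 = 35
  Iter 4: R0 = 35 + 10 = 45
  Iter 5: R0 = 45 + 10 = 55
  Iter 6: R0 = 55 + 10 = 65
  Iter 7: R0 = 65 + 10 = 75
  Iter 8: R0 = 75 + 10 = 85
Final: R0 = 85

85


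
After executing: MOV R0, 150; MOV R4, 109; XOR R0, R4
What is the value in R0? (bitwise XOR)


Register state trace:
  MOV R0, 150  → R0 = 150 (0b10010110)
  MOV R4, 109  → R4 = 109 (0b01101101)
  XOR R0, R4  → R0 = 150 XOR 109 = 251 (0b11111011)
Final: R0 = 251

251


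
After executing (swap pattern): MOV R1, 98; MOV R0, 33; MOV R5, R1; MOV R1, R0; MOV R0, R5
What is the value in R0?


Register state trace (swap pattern):
  MOV R1, 98  → R1 = 98
  MOV R0, 33  → R0 = 33
  MOV R5, R1  → R5 = 98  (save R1)
  MOV R1, R0  → R1 = 33  (R1 gets R0's value)
  MOV R0, R5  → R0 = 98  (R0 gets saved value)
Final: R0 = 98

98


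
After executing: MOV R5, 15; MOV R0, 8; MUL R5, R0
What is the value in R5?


Register state trace:
  MOV R5, 15  → R5 = 15
  MOV R0, 8  → R0 = 8
  MUL R5, R0  → R5 = 15 * 8 = 120
Final: R5 = 120

120


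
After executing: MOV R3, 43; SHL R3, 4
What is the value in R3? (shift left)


Register state trace:
  MOV R3, 43  → R3 = 43
  SHL R3, 4  → R3 = 43 << 4 = 43 * 2^4 = 688
Final: R3 = 688

688


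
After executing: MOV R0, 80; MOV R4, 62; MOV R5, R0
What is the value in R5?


Register state trace:
  MOV R0, 80  → R0 = 80
  MOV R4, 62  → R4 = 62
  MOV R5, R0  → R5 = 80
Final: R5 = 80

80


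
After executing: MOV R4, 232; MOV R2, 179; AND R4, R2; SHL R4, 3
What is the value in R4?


Register state trace:
  MOV R4, 232  → R4 = 232 (0b11101000)
  MOV R2, 179  → R2 = 179 (0b10110011)
  AND R4, R2  → R4 = 232 AND 179 = 160 (0b10100000)
  SHL R4, 3  → R4 = 160 << 3 = 1280
Final: R4 = 1280

1280


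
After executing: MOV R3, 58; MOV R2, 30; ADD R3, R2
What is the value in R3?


Register state trace:
  MOV R3, 58  → R3 = 58
  MOV R2, 30  → R2 = 30
  ADD R3, R2  → R3 = 58 + 30 = 88
Final: R3 = 88

88


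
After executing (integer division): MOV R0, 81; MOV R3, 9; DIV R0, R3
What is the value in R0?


Register state trace:
  MOV R0, 81  → R0 = 81
  MOV R3, 9  → R3 = 9
  DIV R0, R3  → R0 = 81 // 9 = 9
Final: R0 = 9

9


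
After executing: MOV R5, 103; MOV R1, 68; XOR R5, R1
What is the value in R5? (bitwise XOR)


Register state trace:
  MOV R5, 103  → R5 = 103 (0b01100111)
  MOV R1, 68  → R1 = 68 (0b01000100)
  XOR R5, R1  → R5 = 103 XOR 68 = 35 (0b00100011)
Final: R5 = 35

35


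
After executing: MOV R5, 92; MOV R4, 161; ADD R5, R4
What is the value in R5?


Register state trace:
  MOV R5, 92  → R5 = 92
  MOV R4, 161  → R4 = 161
  ADD R5, R4  → R5 = 92 + 161 = 253
Final: R5 = 253

253


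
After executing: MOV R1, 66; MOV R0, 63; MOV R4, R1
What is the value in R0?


Register state trace:
  MOV R1, 66  → R1 = 66
  MOV R0, 63  → R0 = 63
  MOV R4, R1  → R4 = 66
Final: R0 = 63

63


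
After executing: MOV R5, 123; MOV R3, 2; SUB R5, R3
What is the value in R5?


Register state trace:
  MOV R5, 123  → R5 = 123
  MOV R3, 2  → R3 = 2
  SUB R5, R3  → R5 = 123 - 2 = 121
Final: R5 = 121

121


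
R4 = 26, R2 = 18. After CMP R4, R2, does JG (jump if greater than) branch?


Trace:
  R4 = 26, R2 = 18
  CMP R4, R2  → compares 26 vs 18
  JG checks: is 26 greater than 18?
  26 > 18, so condition is true
Branch taken: Yes

Yes


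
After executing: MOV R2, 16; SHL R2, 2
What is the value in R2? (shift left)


Register state trace:
  MOV R2, 16  → R2 = 16
  SHL R2, 2  → R2 = 16 << 2 = 16 * 2^2 = 64
Final: R2 = 64

64


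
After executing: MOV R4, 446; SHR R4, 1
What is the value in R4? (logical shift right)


Register state trace:
  MOV R4, 446  → R4 = 446
  SHR R4, 1  → R4 = 446 >> 1 = 446 // 2^1 = 223
Final: R4 = 223

223


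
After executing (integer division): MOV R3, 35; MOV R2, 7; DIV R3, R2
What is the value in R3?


Register state trace:
  MOV R3, 35  → R3 = 35
  MOV R2, 7  → R2 = 7
  DIV R3, R2  → R3 = 35 // 7 = 5
Final: R3 = 5

5


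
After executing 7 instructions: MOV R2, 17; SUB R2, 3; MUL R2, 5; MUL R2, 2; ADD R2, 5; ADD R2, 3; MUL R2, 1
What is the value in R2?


Register state trace:
  MOV R2, 17  → R2 = 17
  SUB R2, 3  → R2 = 17 - 3 = 14
  MUL R2, 5  → R2 = 14 * 5 = 70
  MUL R2, 2  → R2 = 70 * 2 = 140
  ADD R2, 5  → R2 = 140 + 5 = 145
  ADD R2, 3  → R2 = 145 + 3 = 148
  MUL R2, 1  → R2 = 148 * 1 = 148
Final: R2 = 148

148


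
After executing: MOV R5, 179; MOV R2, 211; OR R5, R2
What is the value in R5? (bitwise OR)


Register state trace:
  MOV R5, 179  → R5 = 179 (0b10110011)
  MOV R2, 211  → R2 = 211 (0b11010011)
  OR R5, R2   → R5 = 179 OR 211 = 243 (0b11110011)
Final: R5 = 243

243


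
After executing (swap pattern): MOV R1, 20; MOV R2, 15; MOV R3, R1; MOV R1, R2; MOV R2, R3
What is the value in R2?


Register state trace (swap pattern):
  MOV R1, 20  → R1 = 20
  MOV R2, 15  → R2 = 15
  MOV R3, R1  → R3 = 20  (save R1)
  MOV R1, R2  → R1 = 15  (R1 gets R2's value)
  MOV R2, R3  → R2 = 20  (R2 gets saved value)
Final: R2 = 20

20


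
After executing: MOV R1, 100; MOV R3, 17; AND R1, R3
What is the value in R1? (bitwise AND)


Register state trace:
  MOV R1, 100  → R1 = 100 (0b01100100)
  MOV R3, 17  → R3 = 17 (0b00010001)
  AND R1, R3  → R1 = 100 AND 17 = 0 (0b00000000)
Final: R1 = 0

0


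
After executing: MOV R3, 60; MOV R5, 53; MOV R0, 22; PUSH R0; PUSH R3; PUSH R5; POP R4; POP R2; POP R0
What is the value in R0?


Stack trace (top is rightmost):
  MOV R3, 60  → R3 = 60
  MOV R5, 53  → R5 = 53
  MOV R0, 22  → R0 = 22
  PUSH R0  → stack: [22]
  PUSH R3  → stack: [22, 60]
  PUSH R5  → stack: [22, 60, 53]
  POP R4  → R4 = 53, stack: [22, 60]
  POP R2  → R2 = 60, stack: [22]
  POP R0  → R0 = 22, stack: []
Final: R0 = 22

22


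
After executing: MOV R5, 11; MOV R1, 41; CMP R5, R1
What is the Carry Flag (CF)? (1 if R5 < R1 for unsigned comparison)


Register state trace:
  MOV R5, 11  → R5 = 11
  MOV R1, 41  → R1 = 41
  CMP R5, R1  → unsigned 11 - 41: borrow occurs
  11 < 41, so CF = 1
CF = 1

1


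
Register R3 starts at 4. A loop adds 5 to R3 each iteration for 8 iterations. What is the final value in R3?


Starting value: R3 = 4
  Iter 1: R3 = 4 + 5 = 9
  Iter 2: R3 = 9 + 5 = 14
  Iter 3: R3 = 14 + 5 = 19
  Iter 4: R3 = 19 + 5 = 24
  Iter 5: R3 = 24 + 5 = 29
  Iter 6: R3 = 29 + 5 = 34
  Iter 7: R3 = 34 + 5 = 39
  Iter 8: R3 = 39 + 5 = 44
Final: R3 = 44

44


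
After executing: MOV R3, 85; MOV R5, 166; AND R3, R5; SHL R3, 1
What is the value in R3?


Register state trace:
  MOV R3, 85  → R3 = 85 (0b01010101)
  MOV R5, 166  → R5 = 166 (0b10100110)
  AND R3, R5  → R3 = 85 AND 166 = 4 (0b00000100)
  SHL R3, 1  → R3 = 4 << 1 = 8
Final: R3 = 8

8


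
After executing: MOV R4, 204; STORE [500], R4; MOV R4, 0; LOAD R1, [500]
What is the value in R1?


Register and memory trace:
  MOV R4, 204  → R4 = 204
  STORE [500], R4  → mem[500] = 204
  MOV R4, 0  → R4 = 0
  LOAD R1, [500]  → R1 = mem[500] = 204
Final: R1 = 204

204


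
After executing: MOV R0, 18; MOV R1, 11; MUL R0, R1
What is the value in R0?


Register state trace:
  MOV R0, 18  → R0 = 18
  MOV R1, 11  → R1 = 11
  MUL R0, R1  → R0 = 18 * 11 = 198
Final: R0 = 198

198


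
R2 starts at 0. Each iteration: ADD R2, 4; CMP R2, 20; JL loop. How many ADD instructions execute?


Loop trace (R2 starts at 0, target 20, step 4):
  ADD #1: R2 = 0 + 4 = 4  → 4 < 20, loop
  ADD #2: R2 = 4 + 4 = 8  → 8 < 20, loop
  ADD #3: R2 = 8 + 4 = 12  → 12 < 20, loop
  ADD #4: R2 = 12 + 4 = 16  → 16 < 20, loop
  ADD #5: R2 = 16 + 4 = 20  → 20 >= 20, exit
Total ADD instructions: 5

5


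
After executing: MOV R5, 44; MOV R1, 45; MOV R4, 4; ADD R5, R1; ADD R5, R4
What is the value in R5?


Register state trace:
  MOV R5, 44  → R5 = 44
  MOV R1, 45  → R1 = 45
  MOV R4, 4  → R4 = 4
  ADD R5, R1  → R5 = 44 + 45 = 89
  ADD R5, R4  → R5 = 89 + 4 = 93
Final: R5 = 93

93


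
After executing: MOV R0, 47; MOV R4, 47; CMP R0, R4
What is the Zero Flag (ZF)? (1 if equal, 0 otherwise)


Register state trace:
  MOV R0, 47  → R0 = 47
  MOV R4, 47  → R4 = 47
  CMP R0, R4  → computes 47 - 47 = 0
  Result is zero, so values are equal
ZF = 1

1


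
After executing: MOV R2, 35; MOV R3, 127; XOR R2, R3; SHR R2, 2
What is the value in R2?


Register state trace:
  MOV R2, 35  → R2 = 35 (0b00100011)
  MOV R3, 127  → R3 = 127 (0b01111111)
  XOR R2, R3  → R2 = 35 XOR 127 = 92 (0b01011100)
  SHR R2, 2  → R2 = 92 >> 2 = 23
Final: R2 = 23

23


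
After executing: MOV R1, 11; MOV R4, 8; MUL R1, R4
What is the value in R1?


Register state trace:
  MOV R1, 11  → R1 = 11
  MOV R4, 8  → R4 = 8
  MUL R1, R4  → R1 = 11 * 8 = 88
Final: R1 = 88

88


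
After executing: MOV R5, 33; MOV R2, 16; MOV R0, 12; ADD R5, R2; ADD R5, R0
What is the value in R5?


Register state trace:
  MOV R5, 33  → R5 = 33
  MOV R2, 16  → R2 = 16
  MOV R0, 12  → R0 = 12
  ADD R5, R2  → R5 = 33 + 16 = 49
  ADD R5, R0  → R5 = 49 + 12 = 61
Final: R5 = 61

61


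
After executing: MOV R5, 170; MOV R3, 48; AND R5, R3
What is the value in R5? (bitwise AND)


Register state trace:
  MOV R5, 170  → R5 = 170 (0b10101010)
  MOV R3, 48  → R3 = 48 (0b00110000)
  AND R5, R3  → R5 = 170 AND 48 = 32 (0b00100000)
Final: R5 = 32

32


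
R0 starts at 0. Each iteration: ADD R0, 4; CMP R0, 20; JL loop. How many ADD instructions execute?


Loop trace (R0 starts at 0, target 20, step 4):
  ADD #1: R0 = 0 + 4 = 4  → 4 < 20, loop
  ADD #2: R0 = 4 + 4 = 8  → 8 < 20, loop
  ADD #3: R0 = 8 + 4 = 12  → 12 < 20, loop
  ADD #4: R0 = 12 + 4 = 16  → 16 < 20, loop
  ADD #5: R0 = 16 + 4 = 20  → 20 >= 20, exit
Total ADD instructions: 5

5


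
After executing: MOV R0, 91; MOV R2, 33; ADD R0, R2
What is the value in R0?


Register state trace:
  MOV R0, 91  → R0 = 91
  MOV R2, 33  → R2 = 33
  ADD R0, R2  → R0 = 91 + 33 = 124
Final: R0 = 124

124


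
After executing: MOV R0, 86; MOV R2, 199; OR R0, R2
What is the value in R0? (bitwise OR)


Register state trace:
  MOV R0, 86  → R0 = 86 (0b01010110)
  MOV R2, 199  → R2 = 199 (0b11000111)
  OR R0, R2   → R0 = 86 OR 199 = 215 (0b11010111)
Final: R0 = 215

215


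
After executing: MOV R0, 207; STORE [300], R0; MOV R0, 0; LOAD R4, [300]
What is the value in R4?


Register and memory trace:
  MOV R0, 207  → R0 = 207
  STORE [300], R0  → mem[300] = 207
  MOV R0, 0  → R0 = 0
  LOAD R4, [300]  → R4 = mem[300] = 207
Final: R4 = 207

207


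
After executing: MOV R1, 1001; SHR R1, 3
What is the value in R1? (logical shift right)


Register state trace:
  MOV R1, 1001  → R1 = 1001
  SHR R1, 3  → R1 = 1001 >> 3 = 1001 // 2^3 = 125
Final: R1 = 125

125


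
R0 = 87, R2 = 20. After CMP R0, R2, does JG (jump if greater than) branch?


Trace:
  R0 = 87, R2 = 20
  CMP R0, R2  → compares 87 vs 20
  JG checks: is 87 greater than 20?
  87 > 20, so condition is true
Branch taken: Yes

Yes


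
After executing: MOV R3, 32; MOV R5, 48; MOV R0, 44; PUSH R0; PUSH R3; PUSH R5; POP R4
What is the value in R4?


Stack trace (top is rightmost):
  MOV R3, 32  → R3 = 32
  MOV R5, 48  → R5 = 48
  MOV R0, 44  → R0 = 44
  PUSH R0  → stack: [44]
  PUSH R3  → stack: [44, 32]
  PUSH R5  → stack: [44, 32, 48]
  POP R4  → R4 = 48, stack: [44, 32]
Final: R4 = 48

48


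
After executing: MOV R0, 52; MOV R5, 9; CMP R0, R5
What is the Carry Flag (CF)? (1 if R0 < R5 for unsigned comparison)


Register state trace:
  MOV R0, 52  → R0 = 52
  MOV R5, 9  → R5 = 9
  CMP R0, R5  → unsigned 52 - 9: no borrow
  52 >= 9, so CF = 0
CF = 0

0


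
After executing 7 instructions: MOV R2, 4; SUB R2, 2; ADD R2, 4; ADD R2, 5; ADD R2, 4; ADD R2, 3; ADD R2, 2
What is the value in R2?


Register state trace:
  MOV R2, 4  → R2 = 4
  SUB R2, 2  → R2 = 4 - 2 = 2
  ADD R2, 4  → R2 = 2 + 4 = 6
  ADD R2, 5  → R2 = 6 + 5 = 11
  ADD R2, 4  → R2 = 11 + 4 = 15
  ADD R2, 3  → R2 = 15 + 3 = 18
  ADD R2, 2  → R2 = 18 + 2 = 20
Final: R2 = 20

20


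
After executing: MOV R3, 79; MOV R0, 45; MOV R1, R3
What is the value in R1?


Register state trace:
  MOV R3, 79  → R3 = 79
  MOV R0, 45  → R0 = 45
  MOV R1, R3  → R1 = 79
Final: R1 = 79

79


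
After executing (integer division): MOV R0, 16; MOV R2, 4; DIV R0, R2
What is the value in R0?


Register state trace:
  MOV R0, 16  → R0 = 16
  MOV R2, 4  → R2 = 4
  DIV R0, R2  → R0 = 16 // 4 = 4
Final: R0 = 4

4


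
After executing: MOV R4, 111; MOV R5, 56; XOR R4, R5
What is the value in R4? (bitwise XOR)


Register state trace:
  MOV R4, 111  → R4 = 111 (0b01101111)
  MOV R5, 56  → R5 = 56 (0b00111000)
  XOR R4, R5  → R4 = 111 XOR 56 = 87 (0b01010111)
Final: R4 = 87

87


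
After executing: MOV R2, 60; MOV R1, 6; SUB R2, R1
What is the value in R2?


Register state trace:
  MOV R2, 60  → R2 = 60
  MOV R1, 6  → R1 = 6
  SUB R2, R1  → R2 = 60 - 6 = 54
Final: R2 = 54

54


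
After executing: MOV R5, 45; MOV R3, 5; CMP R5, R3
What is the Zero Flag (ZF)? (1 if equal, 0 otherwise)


Register state trace:
  MOV R5, 45  → R5 = 45
  MOV R3, 5  → R3 = 5
  CMP R5, R3  → computes 45 - 5 = 40
  Result is nonzero, so values are not equal
ZF = 0

0


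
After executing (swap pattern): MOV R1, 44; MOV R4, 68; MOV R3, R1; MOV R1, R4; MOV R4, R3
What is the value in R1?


Register state trace (swap pattern):
  MOV R1, 44  → R1 = 44
  MOV R4, 68  → R4 = 68
  MOV R3, R1  → R3 = 44  (save R1)
  MOV R1, R4  → R1 = 68  (R1 gets R4's value)
  MOV R4, R3  → R4 = 44  (R4 gets saved value)
Final: R1 = 68

68


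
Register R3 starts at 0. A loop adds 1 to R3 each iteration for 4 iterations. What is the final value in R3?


Starting value: R3 = 0
  Iter 1: R3 = 0 + 1 = 1
  Iter 2: R3 = 1 + 1 = 2
  Iter 3: R3 = 2 + 1 = 3
  Iter 4: R3 = 3 + 1 = 4
Final: R3 = 4

4


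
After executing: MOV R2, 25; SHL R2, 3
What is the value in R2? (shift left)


Register state trace:
  MOV R2, 25  → R2 = 25
  SHL R2, 3  → R2 = 25 << 3 = 25 * 2^3 = 200
Final: R2 = 200

200


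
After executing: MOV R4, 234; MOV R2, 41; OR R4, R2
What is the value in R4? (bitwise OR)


Register state trace:
  MOV R4, 234  → R4 = 234 (0b11101010)
  MOV R2, 41  → R2 = 41 (0b00101001)
  OR R4, R2   → R4 = 234 OR 41 = 235 (0b11101011)
Final: R4 = 235

235


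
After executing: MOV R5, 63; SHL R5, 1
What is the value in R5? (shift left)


Register state trace:
  MOV R5, 63  → R5 = 63
  SHL R5, 1  → R5 = 63 << 1 = 63 * 2^1 = 126
Final: R5 = 126

126


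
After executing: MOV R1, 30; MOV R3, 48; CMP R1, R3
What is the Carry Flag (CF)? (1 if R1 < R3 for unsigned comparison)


Register state trace:
  MOV R1, 30  → R1 = 30
  MOV R3, 48  → R3 = 48
  CMP R1, R3  → unsigned 30 - 48: borrow occurs
  30 < 48, so CF = 1
CF = 1

1


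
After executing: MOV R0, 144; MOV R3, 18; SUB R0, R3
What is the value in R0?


Register state trace:
  MOV R0, 144  → R0 = 144
  MOV R3, 18  → R3 = 18
  SUB R0, R3  → R0 = 144 - 18 = 126
Final: R0 = 126

126


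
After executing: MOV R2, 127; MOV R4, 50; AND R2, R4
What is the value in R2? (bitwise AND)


Register state trace:
  MOV R2, 127  → R2 = 127 (0b01111111)
  MOV R4, 50  → R4 = 50 (0b00110010)
  AND R2, R4  → R2 = 127 AND 50 = 50 (0b00110010)
Final: R2 = 50

50


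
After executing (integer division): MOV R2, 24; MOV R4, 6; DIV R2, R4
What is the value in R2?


Register state trace:
  MOV R2, 24  → R2 = 24
  MOV R4, 6  → R4 = 6
  DIV R2, R4  → R2 = 24 // 6 = 4
Final: R2 = 4

4


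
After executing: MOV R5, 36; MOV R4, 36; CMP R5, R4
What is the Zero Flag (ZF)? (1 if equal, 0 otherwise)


Register state trace:
  MOV R5, 36  → R5 = 36
  MOV R4, 36  → R4 = 36
  CMP R5, R4  → computes 36 - 36 = 0
  Result is zero, so values are equal
ZF = 1

1


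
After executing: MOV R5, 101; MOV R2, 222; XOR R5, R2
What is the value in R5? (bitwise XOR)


Register state trace:
  MOV R5, 101  → R5 = 101 (0b01100101)
  MOV R2, 222  → R2 = 222 (0b11011110)
  XOR R5, R2  → R5 = 101 XOR 222 = 187 (0b10111011)
Final: R5 = 187

187


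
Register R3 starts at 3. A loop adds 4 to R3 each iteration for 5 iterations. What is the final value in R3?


Starting value: R3 = 3
  Iter 1: R3 = 3 + 4 = 7
  Iter 2: R3 = 7 + 4 = 11
  Iter 3: R3 = 11 + 4 = 15
  Iter 4: R3 = 15 + 4 = 19
  Iter 5: R3 = 19 + 4 = 23
Final: R3 = 23

23


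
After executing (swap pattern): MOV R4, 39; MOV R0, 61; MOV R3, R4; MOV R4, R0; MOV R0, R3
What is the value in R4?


Register state trace (swap pattern):
  MOV R4, 39  → R4 = 39
  MOV R0, 61  → R0 = 61
  MOV R3, R4  → R3 = 39  (save R4)
  MOV R4, R0  → R4 = 61  (R4 gets R0's value)
  MOV R0, R3  → R0 = 39  (R0 gets saved value)
Final: R4 = 61

61


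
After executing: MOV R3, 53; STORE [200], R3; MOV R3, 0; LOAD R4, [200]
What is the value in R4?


Register and memory trace:
  MOV R3, 53  → R3 = 53
  STORE [200], R3  → mem[200] = 53
  MOV R3, 0  → R3 = 0
  LOAD R4, [200]  → R4 = mem[200] = 53
Final: R4 = 53

53


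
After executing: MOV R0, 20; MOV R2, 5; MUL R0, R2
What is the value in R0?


Register state trace:
  MOV R0, 20  → R0 = 20
  MOV R2, 5  → R2 = 5
  MUL R0, R2  → R0 = 20 * 5 = 100
Final: R0 = 100

100


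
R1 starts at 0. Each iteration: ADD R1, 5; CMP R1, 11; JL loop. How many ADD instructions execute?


Loop trace (R1 starts at 0, target 11, step 5):
  ADD #1: R1 = 0 + 5 = 5  → 5 < 11, loop
  ADD #2: R1 = 5 + 5 = 10  → 10 < 11, loop
  ADD #3: R1 = 10 + 5 = 15  → 15 >= 11, exit
Total ADD instructions: 3

3


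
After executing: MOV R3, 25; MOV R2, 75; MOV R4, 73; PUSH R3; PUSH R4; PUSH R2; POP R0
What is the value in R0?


Stack trace (top is rightmost):
  MOV R3, 25  → R3 = 25
  MOV R2, 75  → R2 = 75
  MOV R4, 73  → R4 = 73
  PUSH R3  → stack: [25]
  PUSH R4  → stack: [25, 73]
  PUSH R2  → stack: [25, 73, 75]
  POP R0  → R0 = 75, stack: [25, 73]
Final: R0 = 75

75


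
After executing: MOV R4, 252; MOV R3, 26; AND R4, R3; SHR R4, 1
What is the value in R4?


Register state trace:
  MOV R4, 252  → R4 = 252 (0b11111100)
  MOV R3, 26  → R3 = 26 (0b00011010)
  AND R4, R3  → R4 = 252 AND 26 = 24 (0b00011000)
  SHR R4, 1  → R4 = 24 >> 1 = 12
Final: R4 = 12

12


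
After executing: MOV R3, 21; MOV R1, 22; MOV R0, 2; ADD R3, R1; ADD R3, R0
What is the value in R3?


Register state trace:
  MOV R3, 21  → R3 = 21
  MOV R1, 22  → R1 = 22
  MOV R0, 2  → R0 = 2
  ADD R3, R1  → R3 = 21 + 22 = 43
  ADD R3, R0  → R3 = 43 + 2 = 45
Final: R3 = 45

45


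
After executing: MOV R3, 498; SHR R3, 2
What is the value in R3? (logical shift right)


Register state trace:
  MOV R3, 498  → R3 = 498
  SHR R3, 2  → R3 = 498 >> 2 = 498 // 2^2 = 124
Final: R3 = 124

124


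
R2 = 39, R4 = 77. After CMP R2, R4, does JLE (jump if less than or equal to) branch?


Trace:
  R2 = 39, R4 = 77
  CMP R2, R4  → compares 39 vs 77
  JLE checks: is 39 less than or equal to 77?
  39 < 77, so condition is true
Branch taken: Yes

Yes


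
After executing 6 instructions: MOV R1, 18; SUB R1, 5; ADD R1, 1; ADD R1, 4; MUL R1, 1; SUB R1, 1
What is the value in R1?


Register state trace:
  MOV R1, 18  → R1 = 18
  SUB R1, 5  → R1 = 18 - 5 = 13
  ADD R1, 1  → R1 = 13 + 1 = 14
  ADD R1, 4  → R1 = 14 + 4 = 18
  MUL R1, 1  → R1 = 18 * 1 = 18
  SUB R1, 1  → R1 = 18 - 1 = 17
Final: R1 = 17

17


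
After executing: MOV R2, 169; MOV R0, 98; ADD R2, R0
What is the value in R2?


Register state trace:
  MOV R2, 169  → R2 = 169
  MOV R0, 98  → R0 = 98
  ADD R2, R0  → R2 = 169 + 98 = 267
Final: R2 = 267

267


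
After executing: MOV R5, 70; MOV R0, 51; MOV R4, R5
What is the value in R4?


Register state trace:
  MOV R5, 70  → R5 = 70
  MOV R0, 51  → R0 = 51
  MOV R4, R5  → R4 = 70
Final: R4 = 70

70


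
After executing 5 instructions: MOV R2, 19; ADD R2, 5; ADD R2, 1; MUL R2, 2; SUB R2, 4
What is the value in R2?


Register state trace:
  MOV R2, 19  → R2 = 19
  ADD R2, 5  → R2 = 19 + 5 = 24
  ADD R2, 1  → R2 = 24 + 1 = 25
  MUL R2, 2  → R2 = 25 * 2 = 50
  SUB R2, 4  → R2 = 50 - 4 = 46
Final: R2 = 46

46


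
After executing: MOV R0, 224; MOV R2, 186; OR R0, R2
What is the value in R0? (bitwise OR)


Register state trace:
  MOV R0, 224  → R0 = 224 (0b11100000)
  MOV R2, 186  → R2 = 186 (0b10111010)
  OR R0, R2   → R0 = 224 OR 186 = 250 (0b11111010)
Final: R0 = 250

250


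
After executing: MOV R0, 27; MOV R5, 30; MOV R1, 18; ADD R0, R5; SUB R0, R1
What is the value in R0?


Register state trace:
  MOV R0, 27  → R0 = 27
  MOV R5, 30  → R5 = 30
  MOV R1, 18  → R1 = 18
  ADD R0, R5  → R0 = 27 + 30 = 57
  SUB R0, R1  → R0 = 57 - 18 = 39
Final: R0 = 39

39


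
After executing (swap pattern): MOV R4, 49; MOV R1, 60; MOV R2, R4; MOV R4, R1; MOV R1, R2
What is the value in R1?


Register state trace (swap pattern):
  MOV R4, 49  → R4 = 49
  MOV R1, 60  → R1 = 60
  MOV R2, R4  → R2 = 49  (save R4)
  MOV R4, R1  → R4 = 60  (R4 gets R1's value)
  MOV R1, R2  → R1 = 49  (R1 gets saved value)
Final: R1 = 49

49


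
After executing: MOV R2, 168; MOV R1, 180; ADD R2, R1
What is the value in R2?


Register state trace:
  MOV R2, 168  → R2 = 168
  MOV R1, 180  → R1 = 180
  ADD R2, R1  → R2 = 168 + 180 = 348
Final: R2 = 348

348


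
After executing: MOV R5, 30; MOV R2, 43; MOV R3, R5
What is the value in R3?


Register state trace:
  MOV R5, 30  → R5 = 30
  MOV R2, 43  → R2 = 43
  MOV R3, R5  → R3 = 30
Final: R3 = 30

30


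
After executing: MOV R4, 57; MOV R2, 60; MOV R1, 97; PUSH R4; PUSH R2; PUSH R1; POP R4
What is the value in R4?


Stack trace (top is rightmost):
  MOV R4, 57  → R4 = 57
  MOV R2, 60  → R2 = 60
  MOV R1, 97  → R1 = 97
  PUSH R4  → stack: [57]
  PUSH R2  → stack: [57, 60]
  PUSH R1  → stack: [57, 60, 97]
  POP R4  → R4 = 97, stack: [57, 60]
Final: R4 = 97

97


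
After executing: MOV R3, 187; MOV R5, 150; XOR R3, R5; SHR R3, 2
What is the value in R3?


Register state trace:
  MOV R3, 187  → R3 = 187 (0b10111011)
  MOV R5, 150  → R5 = 150 (0b10010110)
  XOR R3, R5  → R3 = 187 XOR 150 = 45 (0b00101101)
  SHR R3, 2  → R3 = 45 >> 2 = 11
Final: R3 = 11

11


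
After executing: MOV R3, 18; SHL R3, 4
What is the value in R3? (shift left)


Register state trace:
  MOV R3, 18  → R3 = 18
  SHL R3, 4  → R3 = 18 << 4 = 18 * 2^4 = 288
Final: R3 = 288

288


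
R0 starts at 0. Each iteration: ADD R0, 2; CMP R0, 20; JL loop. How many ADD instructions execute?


Loop trace (R0 starts at 0, target 20, step 2):
  ADD #1: R0 = 0 + 2 = 2  → 2 < 20, loop
  ADD #2: R0 = 2 + 2 = 4  → 4 < 20, loop
  ADD #3: R0 = 4 + 2 = 6  → 6 < 20, loop
  ADD #4: R0 = 6 + 2 = 8  → 8 < 20, loop
  ADD #5: R0 = 8 + 2 = 10  → 10 < 20, loop
  ADD #6: R0 = 10 + 2 = 12  → 12 < 20, loop
  ADD #7: R0 = 12 + 2 = 14  → 14 < 20, loop
  ADD #8: R0 = 14 + 2 = 16  → 16 < 20, loop
  ADD #9: R0 = 16 + 2 = 18  → 18 < 20, loop
  ADD #10: R0 = 18 + 2 = 20  → 20 >= 20, exit
Total ADD instructions: 10

10


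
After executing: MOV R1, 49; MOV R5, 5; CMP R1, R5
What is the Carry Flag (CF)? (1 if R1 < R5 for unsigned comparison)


Register state trace:
  MOV R1, 49  → R1 = 49
  MOV R5, 5  → R5 = 5
  CMP R1, R5  → unsigned 49 - 5: no borrow
  49 >= 5, so CF = 0
CF = 0

0


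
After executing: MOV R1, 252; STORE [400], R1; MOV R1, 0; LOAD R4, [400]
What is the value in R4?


Register and memory trace:
  MOV R1, 252  → R1 = 252
  STORE [400], R1  → mem[400] = 252
  MOV R1, 0  → R1 = 0
  LOAD R4, [400]  → R4 = mem[400] = 252
Final: R4 = 252

252


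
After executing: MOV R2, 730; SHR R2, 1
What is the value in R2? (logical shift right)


Register state trace:
  MOV R2, 730  → R2 = 730
  SHR R2, 1  → R2 = 730 >> 1 = 730 // 2^1 = 365
Final: R2 = 365

365


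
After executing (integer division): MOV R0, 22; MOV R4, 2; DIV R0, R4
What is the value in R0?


Register state trace:
  MOV R0, 22  → R0 = 22
  MOV R4, 2  → R4 = 2
  DIV R0, R4  → R0 = 22 // 2 = 11
Final: R0 = 11

11


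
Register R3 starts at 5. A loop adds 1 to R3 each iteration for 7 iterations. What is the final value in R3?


Starting value: R3 = 5
  Iter 1: R3 = 5 + 1 = 6
  Iter 2: R3 = 6 + 1 = 7
  Iter 3: R3 = 7 + 1 = 8
  Iter 4: R3 = 8 + 1 = 9
  Iter 5: R3 = 9 + 1 = 10
  Iter 6: R3 = 10 + 1 = 11
  Iter 7: R3 = 11 + 1 = 12
Final: R3 = 12

12


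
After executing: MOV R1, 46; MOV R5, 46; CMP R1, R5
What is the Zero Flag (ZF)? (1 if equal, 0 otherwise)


Register state trace:
  MOV R1, 46  → R1 = 46
  MOV R5, 46  → R5 = 46
  CMP R1, R5  → computes 46 - 46 = 0
  Result is zero, so values are equal
ZF = 1

1


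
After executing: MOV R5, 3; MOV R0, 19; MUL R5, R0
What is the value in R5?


Register state trace:
  MOV R5, 3  → R5 = 3
  MOV R0, 19  → R0 = 19
  MUL R5, R0  → R5 = 3 * 19 = 57
Final: R5 = 57

57


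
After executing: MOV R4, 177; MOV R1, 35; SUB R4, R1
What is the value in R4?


Register state trace:
  MOV R4, 177  → R4 = 177
  MOV R1, 35  → R1 = 35
  SUB R4, R1  → R4 = 177 - 35 = 142
Final: R4 = 142

142


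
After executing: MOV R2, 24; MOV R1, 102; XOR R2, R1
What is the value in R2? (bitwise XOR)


Register state trace:
  MOV R2, 24  → R2 = 24 (0b00011000)
  MOV R1, 102  → R1 = 102 (0b01100110)
  XOR R2, R1  → R2 = 24 XOR 102 = 126 (0b01111110)
Final: R2 = 126

126


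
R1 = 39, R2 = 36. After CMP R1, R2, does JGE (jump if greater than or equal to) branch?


Trace:
  R1 = 39, R2 = 36
  CMP R1, R2  → compares 39 vs 36
  JGE checks: is 39 greater than or equal to 36?
  39 > 36, so condition is true
Branch taken: Yes

Yes


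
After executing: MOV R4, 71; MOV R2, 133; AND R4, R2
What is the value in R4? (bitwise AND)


Register state trace:
  MOV R4, 71  → R4 = 71 (0b01000111)
  MOV R2, 133  → R2 = 133 (0b10000101)
  AND R4, R2  → R4 = 71 AND 133 = 5 (0b00000101)
Final: R4 = 5

5


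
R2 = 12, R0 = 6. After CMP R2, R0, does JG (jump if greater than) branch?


Trace:
  R2 = 12, R0 = 6
  CMP R2, R0  → compares 12 vs 6
  JG checks: is 12 greater than 6?
  12 > 6, so condition is true
Branch taken: Yes

Yes


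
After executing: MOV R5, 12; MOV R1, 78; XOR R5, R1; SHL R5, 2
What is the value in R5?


Register state trace:
  MOV R5, 12  → R5 = 12 (0b00001100)
  MOV R1, 78  → R1 = 78 (0b01001110)
  XOR R5, R1  → R5 = 12 XOR 78 = 66 (0b01000010)
  SHL R5, 2  → R5 = 66 << 2 = 264
Final: R5 = 264

264


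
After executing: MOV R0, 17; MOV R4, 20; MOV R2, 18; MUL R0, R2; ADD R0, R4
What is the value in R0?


Register state trace:
  MOV R0, 17  → R0 = 17
  MOV R4, 20  → R4 = 20
  MOV R2, 18  → R2 = 18
  MUL R0, R2  → R0 = 17 * 18 = 306
  ADD R0, R4  → R0 = 306 + 20 = 326
Final: R0 = 326

326


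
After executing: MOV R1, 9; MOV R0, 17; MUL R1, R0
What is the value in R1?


Register state trace:
  MOV R1, 9  → R1 = 9
  MOV R0, 17  → R0 = 17
  MUL R1, R0  → R1 = 9 * 17 = 153
Final: R1 = 153

153


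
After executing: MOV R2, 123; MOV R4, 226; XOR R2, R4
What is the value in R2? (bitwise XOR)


Register state trace:
  MOV R2, 123  → R2 = 123 (0b01111011)
  MOV R4, 226  → R4 = 226 (0b11100010)
  XOR R2, R4  → R2 = 123 XOR 226 = 153 (0b10011001)
Final: R2 = 153

153


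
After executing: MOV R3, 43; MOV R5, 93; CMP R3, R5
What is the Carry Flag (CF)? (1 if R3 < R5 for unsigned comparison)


Register state trace:
  MOV R3, 43  → R3 = 43
  MOV R5, 93  → R5 = 93
  CMP R3, R5  → unsigned 43 - 93: borrow occurs
  43 < 93, so CF = 1
CF = 1

1


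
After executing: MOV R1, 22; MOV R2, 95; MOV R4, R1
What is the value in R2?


Register state trace:
  MOV R1, 22  → R1 = 22
  MOV R2, 95  → R2 = 95
  MOV R4, R1  → R4 = 22
Final: R2 = 95

95


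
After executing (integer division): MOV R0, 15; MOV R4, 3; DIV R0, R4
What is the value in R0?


Register state trace:
  MOV R0, 15  → R0 = 15
  MOV R4, 3  → R4 = 3
  DIV R0, R4  → R0 = 15 // 3 = 5
Final: R0 = 5

5


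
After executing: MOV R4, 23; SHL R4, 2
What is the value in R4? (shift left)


Register state trace:
  MOV R4, 23  → R4 = 23
  SHL R4, 2  → R4 = 23 << 2 = 23 * 2^2 = 92
Final: R4 = 92

92


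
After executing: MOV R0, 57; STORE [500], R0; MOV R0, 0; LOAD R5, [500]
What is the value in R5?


Register and memory trace:
  MOV R0, 57  → R0 = 57
  STORE [500], R0  → mem[500] = 57
  MOV R0, 0  → R0 = 0
  LOAD R5, [500]  → R5 = mem[500] = 57
Final: R5 = 57

57


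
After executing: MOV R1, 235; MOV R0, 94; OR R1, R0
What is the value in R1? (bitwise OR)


Register state trace:
  MOV R1, 235  → R1 = 235 (0b11101011)
  MOV R0, 94  → R0 = 94 (0b01011110)
  OR R1, R0   → R1 = 235 OR 94 = 255 (0b11111111)
Final: R1 = 255

255


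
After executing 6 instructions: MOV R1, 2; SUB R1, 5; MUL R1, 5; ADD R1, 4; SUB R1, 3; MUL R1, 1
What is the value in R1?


Register state trace:
  MOV R1, 2  → R1 = 2
  SUB R1, 5  → R1 = 2 - 5 = -3
  MUL R1, 5  → R1 = -3 * 5 = -15
  ADD R1, 4  → R1 = -15 + 4 = -11
  SUB R1, 3  → R1 = -11 - 3 = -14
  MUL R1, 1  → R1 = -14 * 1 = -14
Final: R1 = -14

-14


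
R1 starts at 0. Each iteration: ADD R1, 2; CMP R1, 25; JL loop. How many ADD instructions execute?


Loop trace (R1 starts at 0, target 25, step 2):
  ADD #1: R1 = 0 + 2 = 2  → 2 < 25, loop
  ADD #2: R1 = 2 + 2 = 4  → 4 < 25, loop
  ADD #3: R1 = 4 + 2 = 6  → 6 < 25, loop
  ADD #4: R1 = 6 + 2 = 8  → 8 < 25, loop
  ADD #5: R1 = 8 + 2 = 10  → 10 < 25, loop
  ADD #6: R1 = 10 + 2 = 12  → 12 < 25, loop
  ADD #7: R1 = 12 + 2 = 14  → 14 < 25, loop
  ADD #8: R1 = 14 + 2 = 16  → 16 < 25, loop
  ADD #9: R1 = 16 + 2 = 18  → 18 < 25, loop
  ADD #10: R1 = 18 + 2 = 20  → 20 < 25, loop
  ADD #11: R1 = 20 + 2 = 22  → 22 < 25, loop
  ADD #12: R1 = 22 + 2 = 24  → 24 < 25, loop
  ADD #13: R1 = 24 + 2 = 26  → 26 >= 25, exit
Total ADD instructions: 13

13


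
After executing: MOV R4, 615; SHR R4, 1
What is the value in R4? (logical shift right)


Register state trace:
  MOV R4, 615  → R4 = 615
  SHR R4, 1  → R4 = 615 >> 1 = 615 // 2^1 = 307
Final: R4 = 307

307


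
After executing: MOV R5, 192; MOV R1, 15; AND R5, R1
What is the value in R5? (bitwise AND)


Register state trace:
  MOV R5, 192  → R5 = 192 (0b11000000)
  MOV R1, 15  → R1 = 15 (0b00001111)
  AND R5, R1  → R5 = 192 AND 15 = 0 (0b00000000)
Final: R5 = 0

0


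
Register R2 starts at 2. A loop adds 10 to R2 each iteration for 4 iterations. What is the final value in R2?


Starting value: R2 = 2
  Iter 1: R2 = 2 + 10 = 12
  Iter 2: R2 = 12 + 10 = 22
  Iter 3: R2 = 22 + 10 = 32
  Iter 4: R2 = 32 + 10 = 42
Final: R2 = 42

42


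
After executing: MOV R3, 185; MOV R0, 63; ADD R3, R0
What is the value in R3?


Register state trace:
  MOV R3, 185  → R3 = 185
  MOV R0, 63  → R0 = 63
  ADD R3, R0  → R3 = 185 + 63 = 248
Final: R3 = 248

248


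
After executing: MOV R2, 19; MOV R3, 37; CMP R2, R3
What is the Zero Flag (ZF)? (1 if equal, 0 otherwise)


Register state trace:
  MOV R2, 19  → R2 = 19
  MOV R3, 37  → R3 = 37
  CMP R2, R3  → computes 19 - 37 = -18
  Result is nonzero, so values are not equal
ZF = 0

0


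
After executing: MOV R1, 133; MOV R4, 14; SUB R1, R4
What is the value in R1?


Register state trace:
  MOV R1, 133  → R1 = 133
  MOV R4, 14  → R4 = 14
  SUB R1, R4  → R1 = 133 - 14 = 119
Final: R1 = 119

119


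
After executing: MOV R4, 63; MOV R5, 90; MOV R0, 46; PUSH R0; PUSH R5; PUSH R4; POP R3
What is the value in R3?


Stack trace (top is rightmost):
  MOV R4, 63  → R4 = 63
  MOV R5, 90  → R5 = 90
  MOV R0, 46  → R0 = 46
  PUSH R0  → stack: [46]
  PUSH R5  → stack: [46, 90]
  PUSH R4  → stack: [46, 90, 63]
  POP R3  → R3 = 63, stack: [46, 90]
Final: R3 = 63

63


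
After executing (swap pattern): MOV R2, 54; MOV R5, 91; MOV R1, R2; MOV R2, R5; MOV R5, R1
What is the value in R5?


Register state trace (swap pattern):
  MOV R2, 54  → R2 = 54
  MOV R5, 91  → R5 = 91
  MOV R1, R2  → R1 = 54  (save R2)
  MOV R2, R5  → R2 = 91  (R2 gets R5's value)
  MOV R5, R1  → R5 = 54  (R5 gets saved value)
Final: R5 = 54

54


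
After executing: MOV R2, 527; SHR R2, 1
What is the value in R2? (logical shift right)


Register state trace:
  MOV R2, 527  → R2 = 527
  SHR R2, 1  → R2 = 527 >> 1 = 527 // 2^1 = 263
Final: R2 = 263

263


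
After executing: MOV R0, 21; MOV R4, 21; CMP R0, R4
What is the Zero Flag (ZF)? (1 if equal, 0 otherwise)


Register state trace:
  MOV R0, 21  → R0 = 21
  MOV R4, 21  → R4 = 21
  CMP R0, R4  → computes 21 - 21 = 0
  Result is zero, so values are equal
ZF = 1

1


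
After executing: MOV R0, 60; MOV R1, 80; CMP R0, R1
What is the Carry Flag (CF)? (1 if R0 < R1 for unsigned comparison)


Register state trace:
  MOV R0, 60  → R0 = 60
  MOV R1, 80  → R1 = 80
  CMP R0, R1  → unsigned 60 - 80: borrow occurs
  60 < 80, so CF = 1
CF = 1

1


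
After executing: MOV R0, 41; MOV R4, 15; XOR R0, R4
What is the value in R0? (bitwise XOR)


Register state trace:
  MOV R0, 41  → R0 = 41 (0b00101001)
  MOV R4, 15  → R4 = 15 (0b00001111)
  XOR R0, R4  → R0 = 41 XOR 15 = 38 (0b00100110)
Final: R0 = 38

38


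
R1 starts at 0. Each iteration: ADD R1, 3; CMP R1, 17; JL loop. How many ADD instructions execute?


Loop trace (R1 starts at 0, target 17, step 3):
  ADD #1: R1 = 0 + 3 = 3  → 3 < 17, loop
  ADD #2: R1 = 3 + 3 = 6  → 6 < 17, loop
  ADD #3: R1 = 6 + 3 = 9  → 9 < 17, loop
  ADD #4: R1 = 9 + 3 = 12  → 12 < 17, loop
  ADD #5: R1 = 12 + 3 = 15  → 15 < 17, loop
  ADD #6: R1 = 15 + 3 = 18  → 18 >= 17, exit
Total ADD instructions: 6

6


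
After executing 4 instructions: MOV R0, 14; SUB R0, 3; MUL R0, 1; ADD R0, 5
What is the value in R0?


Register state trace:
  MOV R0, 14  → R0 = 14
  SUB R0, 3  → R0 = 14 - 3 = 11
  MUL R0, 1  → R0 = 11 * 1 = 11
  ADD R0, 5  → R0 = 11 + 5 = 16
Final: R0 = 16

16


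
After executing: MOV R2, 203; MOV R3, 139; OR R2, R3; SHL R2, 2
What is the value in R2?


Register state trace:
  MOV R2, 203  → R2 = 203 (0b11001011)
  MOV R3, 139  → R3 = 139 (0b10001011)
  OR R2, R3  → R2 = 203 OR 139 = 203 (0b11001011)
  SHL R2, 2  → R2 = 203 << 2 = 812
Final: R2 = 812

812


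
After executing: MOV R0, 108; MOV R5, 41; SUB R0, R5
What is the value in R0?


Register state trace:
  MOV R0, 108  → R0 = 108
  MOV R5, 41  → R5 = 41
  SUB R0, R5  → R0 = 108 - 41 = 67
Final: R0 = 67

67


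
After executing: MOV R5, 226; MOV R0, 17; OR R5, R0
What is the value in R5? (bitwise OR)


Register state trace:
  MOV R5, 226  → R5 = 226 (0b11100010)
  MOV R0, 17  → R0 = 17 (0b00010001)
  OR R5, R0   → R5 = 226 OR 17 = 243 (0b11110011)
Final: R5 = 243

243


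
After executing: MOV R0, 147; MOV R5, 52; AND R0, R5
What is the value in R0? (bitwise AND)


Register state trace:
  MOV R0, 147  → R0 = 147 (0b10010011)
  MOV R5, 52  → R5 = 52 (0b00110100)
  AND R0, R5  → R0 = 147 AND 52 = 16 (0b00010000)
Final: R0 = 16

16


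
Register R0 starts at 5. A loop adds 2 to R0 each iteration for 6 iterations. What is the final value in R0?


Starting value: R0 = 5
  Iter 1: R0 = 5 + 2 = 7
  Iter 2: R0 = 7 + 2 = 9
  Iter 3: R0 = 9 + 2 = 11
  Iter 4: R0 = 11 + 2 = 13
  Iter 5: R0 = 13 + 2 = 15
  Iter 6: R0 = 15 + 2 = 17
Final: R0 = 17

17
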